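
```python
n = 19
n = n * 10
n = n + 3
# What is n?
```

Trace:
`n = 19` → n = 19
`n = n * 10` → n = 190
`n = n + 3` → n = 193
So n = 193

Answer: 193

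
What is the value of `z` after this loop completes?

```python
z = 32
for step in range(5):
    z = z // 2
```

Halve 5 times: 32 // 2^5 = 1
`z` takes the values: 32 → 16 → 8 → 4 → 2 → 1

Answer: 1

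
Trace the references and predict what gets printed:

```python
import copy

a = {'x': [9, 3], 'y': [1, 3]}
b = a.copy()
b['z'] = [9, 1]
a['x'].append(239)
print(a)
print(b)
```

Key concept: shallow copy of dict with mutable values.
Step by step:
`a = {'x': [9, 3], 'y': [1, 3]}` → a = {'x': [9, 3], 'y': [1, 3]}
`b = a.copy()` → b = {'x': [9, 3], 'y': [1, 3]}
`b['z'] = [9, 1]` → b = {'x': [9, 3], 'y': [1, 3], 'z': [9, 1]}
`a['x'].append(239)` → a = {'x': [9, 3, 239], 'y': [1, 3]}; b = {'x': [9, 3, 239], 'y': [1, 3], 'z': [9, 1]}
`print(a)` → prints {'x': [9, 3, 239], 'y': [1, 3]}
`print(b)` → prints {'x': [9, 3, 239], 'y': [1, 3], 'z': [9, 1]}

Answer:
{'x': [9, 3, 239], 'y': [1, 3]}
{'x': [9, 3, 239], 'y': [1, 3], 'z': [9, 1]}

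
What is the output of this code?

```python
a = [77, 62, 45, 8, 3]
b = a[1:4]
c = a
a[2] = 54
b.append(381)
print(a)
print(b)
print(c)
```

Key concept: slice vs alias.
Step by step:
`a = [77, 62, 45, 8, 3]` → a = [77, 62, 45, 8, 3]
`b = a[1:4]` → b = [62, 45, 8]
`c = a` → c = [77, 62, 45, 8, 3] (same object as a)
`a[2] = 54` → a = [77, 62, 54, 8, 3] (same object as c); c = [77, 62, 54, 8, 3] (same object as a)
`b.append(381)` → b = [62, 45, 8, 381]
`print(a)` → prints [77, 62, 54, 8, 3]
`print(b)` → prints [62, 45, 8, 381]
`print(c)` → prints [77, 62, 54, 8, 3]

Answer:
[77, 62, 54, 8, 3]
[62, 45, 8, 381]
[77, 62, 54, 8, 3]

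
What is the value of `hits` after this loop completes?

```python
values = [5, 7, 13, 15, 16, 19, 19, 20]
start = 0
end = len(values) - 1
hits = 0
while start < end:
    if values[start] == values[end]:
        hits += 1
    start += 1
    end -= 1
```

Count matching pairs from ends
`hits` takes the values: 0

Answer: 0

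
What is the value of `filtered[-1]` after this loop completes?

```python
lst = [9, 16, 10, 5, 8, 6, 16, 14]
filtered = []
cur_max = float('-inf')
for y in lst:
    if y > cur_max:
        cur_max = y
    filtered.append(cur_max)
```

Running max ends at 16
`filtered` takes the values: [] → [9] → [9, 16] → [9, 16, 16] → [9, 16, 16, 16] → [9, 16, 16, 16, 16] → [9, 16, 16, 16, 16, 16] → [9, 16, 16, 16, 16, 16, 16] → [9, 16, 16, 16, 16, 16, 16, 16]
So `filtered[-1]` = 16

Answer: 16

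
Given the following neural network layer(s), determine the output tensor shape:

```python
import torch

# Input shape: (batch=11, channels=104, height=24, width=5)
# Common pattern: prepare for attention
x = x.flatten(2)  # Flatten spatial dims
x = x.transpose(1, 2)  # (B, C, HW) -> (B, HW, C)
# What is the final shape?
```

Input: (11, 104, 24, 5) -> after flatten(2): (11, 104, 120) -> Output: (11, 120, 104)

Answer: (11, 120, 104)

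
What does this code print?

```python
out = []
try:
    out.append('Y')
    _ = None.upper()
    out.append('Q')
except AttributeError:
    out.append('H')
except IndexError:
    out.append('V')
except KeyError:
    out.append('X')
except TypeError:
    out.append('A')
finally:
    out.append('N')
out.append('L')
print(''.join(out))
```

Execution trace: 'Y' (try body) → 'H' (except AttributeError) → 'N' (finally) → 'L' (after the try/except). Output: YHNL

Answer: YHNL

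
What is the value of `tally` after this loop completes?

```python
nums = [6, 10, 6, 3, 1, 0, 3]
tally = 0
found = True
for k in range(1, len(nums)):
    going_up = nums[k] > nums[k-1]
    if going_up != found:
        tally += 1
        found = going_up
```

Count direction changes in [6, 10, 6, 3, 1, 0, 3]
`tally` takes the values: 0 → 1 → 2

Answer: 2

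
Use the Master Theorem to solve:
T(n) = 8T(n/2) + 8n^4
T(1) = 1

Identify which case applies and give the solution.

a=8, b=2, f(n)=8n^4. log_2(8) = 3. Since c=4 > 3 and the regularity condition holds (8(n/2)^4 = (8/2^4)n^4 with 8/2^4 < 1), Case 3 applies: T(n) = Θ(f(n)) = O(n^4).

Answer: O(n^4) - Case 3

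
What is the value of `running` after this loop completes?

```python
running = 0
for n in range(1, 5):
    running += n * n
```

Sum of squares 1² to 4² = 30
`running` takes the values: 0 → 1 → 5 → 14 → 30

Answer: 30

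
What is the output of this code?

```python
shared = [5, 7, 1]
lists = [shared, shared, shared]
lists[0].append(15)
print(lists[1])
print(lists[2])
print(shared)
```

Key concept: list of same reference.
Step by step:
`shared = [5, 7, 1]` → shared = [5, 7, 1]
`lists = [shared, shared, shared]` → lists = [[5, 7, 1], [5, 7, 1], [5, 7, 1]]
`lists[0].append(15)` → shared = [5, 7, 1, 15]; lists = [[5, 7, 1, 15], [5, 7, 1, 15], [5, 7, 1, 15]]
`print(lists[1])` → prints [5, 7, 1, 15]
`print(lists[2])` → prints [5, 7, 1, 15]
`print(shared)` → prints [5, 7, 1, 15]

Answer:
[5, 7, 1, 15]
[5, 7, 1, 15]
[5, 7, 1, 15]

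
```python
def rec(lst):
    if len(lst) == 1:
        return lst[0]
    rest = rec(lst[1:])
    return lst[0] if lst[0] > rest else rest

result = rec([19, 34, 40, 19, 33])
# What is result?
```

Recursive max over [19, 34, 40, 19, 33] = 40

Answer: 40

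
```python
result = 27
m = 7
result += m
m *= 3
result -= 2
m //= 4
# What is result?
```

Trace:
`result = 27` → result = 27
`m = 7` → m = 7
`result += m` → result = 34
`m *= 3` → m = 21
`result -= 2` → result = 32
`m //= 4` → m = 5
So result = 32

Answer: 32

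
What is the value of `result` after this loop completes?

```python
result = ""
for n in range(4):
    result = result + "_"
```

Repeat '_' 4 times
`result` takes the values: "" → "_" → "__" → "___" → "____"

Answer: "____"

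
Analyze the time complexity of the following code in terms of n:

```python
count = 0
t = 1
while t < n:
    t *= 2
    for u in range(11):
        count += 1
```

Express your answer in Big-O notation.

Each loop level contributes: log n × 1. Multiplying the contributions gives O(log n).

Answer: O(log n)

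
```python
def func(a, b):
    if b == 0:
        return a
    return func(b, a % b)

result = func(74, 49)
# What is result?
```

func(74, 49) -> func(49, 25) -> func(25, 24) -> func(24, 1) -> func(1, 0) -> 1

Answer: 1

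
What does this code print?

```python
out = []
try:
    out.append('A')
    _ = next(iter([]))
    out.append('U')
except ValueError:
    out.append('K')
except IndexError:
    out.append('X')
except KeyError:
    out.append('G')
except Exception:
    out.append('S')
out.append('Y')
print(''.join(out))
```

Execution trace: 'A' (try body) → 'S' (except Exception) → 'Y' (after the try/except). Output: ASY

Answer: ASY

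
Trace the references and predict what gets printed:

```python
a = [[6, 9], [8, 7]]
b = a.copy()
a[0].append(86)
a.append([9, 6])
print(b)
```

Key concept: shallow copy with nested lists.
Step by step:
`a = [[6, 9], [8, 7]]` → a = [[6, 9], [8, 7]]
`b = a.copy()` → b = [[6, 9], [8, 7]]
`a[0].append(86)` → a = [[6, 9, 86], [8, 7]]; b = [[6, 9, 86], [8, 7]]
`a.append([9, 6])` → a = [[6, 9, 86], [8, 7], [9, 6]]
`print(b)` → prints [[6, 9, 86], [8, 7]]

Answer: [[6, 9, 86], [8, 7]]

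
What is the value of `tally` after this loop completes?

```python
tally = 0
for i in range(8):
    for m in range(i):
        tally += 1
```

Triangle number: 0+1+2+...+7
`tally` takes the values: 0 → 1 → 2 → 3 → 4 → 5 → 6 → 7 → 8 → 9 → 10 → 11 → 12 → 13 → 14 → 15 → 16 → 17 → 18 → 19 → 20 → 21 → 22 → 23 → 24 → 25 → 26 → 27 → 28

Answer: 28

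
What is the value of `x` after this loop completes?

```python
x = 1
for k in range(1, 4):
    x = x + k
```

Start at 1, add 1 through 3
`x` takes the values: 1 → 2 → 4 → 7

Answer: 7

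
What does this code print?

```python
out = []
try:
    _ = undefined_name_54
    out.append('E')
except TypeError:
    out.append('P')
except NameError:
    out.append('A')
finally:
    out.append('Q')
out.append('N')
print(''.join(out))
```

Execution trace: 'A' (except NameError) → 'Q' (finally) → 'N' (after the try/except). Output: AQN

Answer: AQN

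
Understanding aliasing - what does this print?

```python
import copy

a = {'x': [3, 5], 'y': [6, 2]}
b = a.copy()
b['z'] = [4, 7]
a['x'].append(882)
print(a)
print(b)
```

Key concept: shallow copy of dict with mutable values.
Step by step:
`a = {'x': [3, 5], 'y': [6, 2]}` → a = {'x': [3, 5], 'y': [6, 2]}
`b = a.copy()` → b = {'x': [3, 5], 'y': [6, 2]}
`b['z'] = [4, 7]` → b = {'x': [3, 5], 'y': [6, 2], 'z': [4, 7]}
`a['x'].append(882)` → a = {'x': [3, 5, 882], 'y': [6, 2]}; b = {'x': [3, 5, 882], 'y': [6, 2], 'z': [4, 7]}
`print(a)` → prints {'x': [3, 5, 882], 'y': [6, 2]}
`print(b)` → prints {'x': [3, 5, 882], 'y': [6, 2], 'z': [4, 7]}

Answer:
{'x': [3, 5, 882], 'y': [6, 2]}
{'x': [3, 5, 882], 'y': [6, 2], 'z': [4, 7]}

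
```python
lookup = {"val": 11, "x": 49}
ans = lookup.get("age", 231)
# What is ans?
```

Trace:
`lookup = {"val": 11, "x": 49}` → lookup = {'val': 11, 'x': 49}
`ans = lookup.get("age", 231)` → ans = 231
So ans = 231

Answer: 231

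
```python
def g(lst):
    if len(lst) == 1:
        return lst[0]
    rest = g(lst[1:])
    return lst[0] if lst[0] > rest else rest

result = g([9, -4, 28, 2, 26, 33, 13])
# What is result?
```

Recursive max over [9, -4, 28, 2, 26, 33, 13] = 33

Answer: 33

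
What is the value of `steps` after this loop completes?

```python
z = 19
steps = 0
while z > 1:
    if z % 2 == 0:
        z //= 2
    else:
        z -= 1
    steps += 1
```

Steps to reduce 19 to 1
`steps` takes the values: 0 → 1 → 2 → 3 → 4 → 5 → 6

Answer: 6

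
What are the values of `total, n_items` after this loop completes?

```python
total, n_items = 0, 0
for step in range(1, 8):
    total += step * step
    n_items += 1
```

Sum of squares and count
`total, n_items` takes the values: (0, 0) → (1, 0) → (1, 1) → (5, 1) → (5, 2) → (14, 2) → (14, 3) → (30, 3) → (30, 4) → (55, 4) → (55, 5) → (91, 5) → (91, 6) → (140, 6) → (140, 7)

Answer: 140, 7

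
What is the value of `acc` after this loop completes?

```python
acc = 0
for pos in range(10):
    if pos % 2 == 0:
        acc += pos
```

Sum of even numbers 0 to 9
`acc` takes the values: 0 → 2 → 6 → 12 → 20

Answer: 20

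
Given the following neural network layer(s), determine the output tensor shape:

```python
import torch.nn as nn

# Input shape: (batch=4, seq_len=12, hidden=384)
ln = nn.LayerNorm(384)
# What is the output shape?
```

Input: (4, 12, 384) -> Output: (4, 12, 384)

Answer: (4, 12, 384)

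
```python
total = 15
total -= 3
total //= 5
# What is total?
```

Trace:
`total = 15` → total = 15
`total -= 3` → total = 12
`total //= 5` → total = 2
So total = 2

Answer: 2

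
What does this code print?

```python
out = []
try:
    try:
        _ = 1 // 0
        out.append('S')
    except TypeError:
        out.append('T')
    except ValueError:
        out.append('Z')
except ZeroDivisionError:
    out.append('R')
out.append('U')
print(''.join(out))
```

Execution trace: 'R' (outer except ZeroDivisionError) → 'U' (after the try/except). Output: RU

Answer: RU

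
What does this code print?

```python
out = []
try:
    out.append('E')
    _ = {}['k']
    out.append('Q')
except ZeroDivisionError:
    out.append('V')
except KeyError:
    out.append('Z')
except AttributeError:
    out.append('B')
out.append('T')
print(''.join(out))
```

Execution trace: 'E' (try body) → 'Z' (except KeyError) → 'T' (after the try/except). Output: EZT

Answer: EZT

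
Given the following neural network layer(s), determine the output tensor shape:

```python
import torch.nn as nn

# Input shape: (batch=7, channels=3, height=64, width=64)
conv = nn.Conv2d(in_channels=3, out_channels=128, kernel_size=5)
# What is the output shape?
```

Input: (7, 3, 64, 64) -> Output: (7, 128, 60, 60)

Answer: (7, 128, 60, 60)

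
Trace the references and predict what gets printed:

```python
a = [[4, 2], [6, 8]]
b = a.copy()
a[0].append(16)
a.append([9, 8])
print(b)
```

Key concept: shallow copy with nested lists.
Step by step:
`a = [[4, 2], [6, 8]]` → a = [[4, 2], [6, 8]]
`b = a.copy()` → b = [[4, 2], [6, 8]]
`a[0].append(16)` → a = [[4, 2, 16], [6, 8]]; b = [[4, 2, 16], [6, 8]]
`a.append([9, 8])` → a = [[4, 2, 16], [6, 8], [9, 8]]
`print(b)` → prints [[4, 2, 16], [6, 8]]

Answer: [[4, 2, 16], [6, 8]]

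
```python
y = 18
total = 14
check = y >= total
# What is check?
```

Trace:
`y = 18` → y = 18
`total = 14` → total = 14
`check = y >= total` → check = True
So check = True

Answer: True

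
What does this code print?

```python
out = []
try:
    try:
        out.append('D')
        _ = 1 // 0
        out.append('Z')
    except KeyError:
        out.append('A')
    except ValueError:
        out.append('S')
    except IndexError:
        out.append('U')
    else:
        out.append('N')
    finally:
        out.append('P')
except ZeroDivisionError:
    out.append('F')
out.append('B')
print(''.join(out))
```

Execution trace: 'D' (try body) → 'P' (finally) → 'F' (outer except ZeroDivisionError) → 'B' (after the try/except). Output: DPFB

Answer: DPFB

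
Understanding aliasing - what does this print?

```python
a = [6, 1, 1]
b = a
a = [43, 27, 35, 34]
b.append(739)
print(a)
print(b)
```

Key concept: rebinding vs mutation: a is rebound to a new list, b still points at the original.
Step by step:
`a = [6, 1, 1]` → a = [6, 1, 1]
`b = a` → b = [6, 1, 1] (same object as a)
`a = [43, 27, 35, 34]` → a = [43, 27, 35, 34]
`b.append(739)` → b = [6, 1, 1, 739]
`print(a)` → prints [43, 27, 35, 34]
`print(b)` → prints [6, 1, 1, 739]

Answer:
[43, 27, 35, 34]
[6, 1, 1, 739]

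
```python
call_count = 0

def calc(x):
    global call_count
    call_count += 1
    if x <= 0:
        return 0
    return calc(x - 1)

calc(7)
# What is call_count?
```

Linear recursion stepping by 1: 8 calls from x=7 down to ≤0.

Answer: 8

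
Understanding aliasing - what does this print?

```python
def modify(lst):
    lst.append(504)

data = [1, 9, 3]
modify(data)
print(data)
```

Key concept: function modifies passed list.
Step by step:
`data = [1, 9, 3]` → data = [1, 9, 3]
`modify(data)` → data = [1, 9, 3, 504]
`print(data)` → prints [1, 9, 3, 504]

Answer: [1, 9, 3, 504]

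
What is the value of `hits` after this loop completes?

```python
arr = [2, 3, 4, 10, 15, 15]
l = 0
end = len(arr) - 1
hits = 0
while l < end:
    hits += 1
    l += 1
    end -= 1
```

Iterations until pointers meet (list length 6)
`hits` takes the values: 0 → 1 → 2 → 3

Answer: 3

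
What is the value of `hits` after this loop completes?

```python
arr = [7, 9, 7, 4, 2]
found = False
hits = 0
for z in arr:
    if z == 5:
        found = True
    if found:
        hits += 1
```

Count elements after first 5 in [7, 9, 7, 4, 2]
`hits` takes the values: 0

Answer: 0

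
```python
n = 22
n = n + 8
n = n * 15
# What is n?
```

Trace:
`n = 22` → n = 22
`n = n + 8` → n = 30
`n = n * 15` → n = 450
So n = 450

Answer: 450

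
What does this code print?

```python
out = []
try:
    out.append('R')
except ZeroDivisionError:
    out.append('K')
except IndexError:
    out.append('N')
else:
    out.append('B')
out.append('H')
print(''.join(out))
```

Execution trace: 'R' (try body, no exception) → 'B' (else) → 'H' (after the try/except). Output: RBH

Answer: RBH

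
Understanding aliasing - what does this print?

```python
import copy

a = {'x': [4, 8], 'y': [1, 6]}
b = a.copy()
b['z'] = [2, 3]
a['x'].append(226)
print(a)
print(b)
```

Key concept: shallow copy of dict with mutable values.
Step by step:
`a = {'x': [4, 8], 'y': [1, 6]}` → a = {'x': [4, 8], 'y': [1, 6]}
`b = a.copy()` → b = {'x': [4, 8], 'y': [1, 6]}
`b['z'] = [2, 3]` → b = {'x': [4, 8], 'y': [1, 6], 'z': [2, 3]}
`a['x'].append(226)` → a = {'x': [4, 8, 226], 'y': [1, 6]}; b = {'x': [4, 8, 226], 'y': [1, 6], 'z': [2, 3]}
`print(a)` → prints {'x': [4, 8, 226], 'y': [1, 6]}
`print(b)` → prints {'x': [4, 8, 226], 'y': [1, 6], 'z': [2, 3]}

Answer:
{'x': [4, 8, 226], 'y': [1, 6]}
{'x': [4, 8, 226], 'y': [1, 6], 'z': [2, 3]}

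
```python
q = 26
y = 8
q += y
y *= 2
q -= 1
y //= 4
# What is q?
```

Trace:
`q = 26` → q = 26
`y = 8` → y = 8
`q += y` → q = 34
`y *= 2` → y = 16
`q -= 1` → q = 33
`y //= 4` → y = 4
So q = 33

Answer: 33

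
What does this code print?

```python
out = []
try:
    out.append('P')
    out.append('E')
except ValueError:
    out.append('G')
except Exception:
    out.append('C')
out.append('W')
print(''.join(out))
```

Execution trace: 'P' (try body) → 'E' (try body, no exception) → 'W' (after the try/except). Output: PEW

Answer: PEW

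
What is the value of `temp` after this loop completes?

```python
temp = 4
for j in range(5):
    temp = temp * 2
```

Multiply by 2, 5 times: 4 * 2^5 = 128
`temp` takes the values: 4 → 8 → 16 → 32 → 64 → 128

Answer: 128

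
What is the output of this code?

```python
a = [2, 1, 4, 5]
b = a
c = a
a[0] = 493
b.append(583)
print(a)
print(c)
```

Key concept: multiple aliases.
Step by step:
`a = [2, 1, 4, 5]` → a = [2, 1, 4, 5]
`b = a` → b = [2, 1, 4, 5] (same object as a)
`c = a` → c = [2, 1, 4, 5] (same object as a, b)
`a[0] = 493` → a = [493, 1, 4, 5] (same object as b, c); b = [493, 1, 4, 5] (same object as a, c); c = [493, 1, 4, 5] (same object as a, b)
`b.append(583)` → a = [493, 1, 4, 5, 583] (same object as b, c); b = [493, 1, 4, 5, 583] (same object as a, c); c = [493, 1, 4, 5, 583] (same object as a, b)
`print(a)` → prints [493, 1, 4, 5, 583]
`print(c)` → prints [493, 1, 4, 5, 583]

Answer:
[493, 1, 4, 5, 583]
[493, 1, 4, 5, 583]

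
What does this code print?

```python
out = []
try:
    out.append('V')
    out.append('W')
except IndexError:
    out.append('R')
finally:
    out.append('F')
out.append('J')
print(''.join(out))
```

Execution trace: 'V' (try body) → 'W' (try body, no exception) → 'F' (finally) → 'J' (after the try/except). Output: VWFJ

Answer: VWFJ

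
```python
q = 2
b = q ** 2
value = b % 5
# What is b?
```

Trace:
`q = 2` → q = 2
`b = q ** 2` → b = 4
`value = b % 5` → value = 4
So b = 4

Answer: 4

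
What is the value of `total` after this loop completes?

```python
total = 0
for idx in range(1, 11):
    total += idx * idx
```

Sum of squares 1² to 10² = 385
`total` takes the values: 0 → 1 → 5 → 14 → 30 → 55 → 91 → 140 → 204 → 285 → 385

Answer: 385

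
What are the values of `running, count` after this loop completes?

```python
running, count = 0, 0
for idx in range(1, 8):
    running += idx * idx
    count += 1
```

Sum of squares and count
`running, count` takes the values: (0, 0) → (1, 0) → (1, 1) → (5, 1) → (5, 2) → (14, 2) → (14, 3) → (30, 3) → (30, 4) → (55, 4) → (55, 5) → (91, 5) → (91, 6) → (140, 6) → (140, 7)

Answer: 140, 7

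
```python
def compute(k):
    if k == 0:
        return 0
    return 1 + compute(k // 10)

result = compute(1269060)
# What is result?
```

Count of digits of 1269060: 7

Answer: 7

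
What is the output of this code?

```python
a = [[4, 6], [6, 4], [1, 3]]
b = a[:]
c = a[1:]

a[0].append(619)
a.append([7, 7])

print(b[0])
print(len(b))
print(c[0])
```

Key concept: slice with nested mutation.
Step by step:
`a = [[4, 6], [6, 4], [1, 3]]` → a = [[4, 6], [6, 4], [1, 3]]
`b = a[:]` → b = [[4, 6], [6, 4], [1, 3]]
`c = a[1:]` → c = [[6, 4], [1, 3]]
`a[0].append(619)` → a = [[4, 6, 619], [6, 4], [1, 3]]; b = [[4, 6, 619], [6, 4], [1, 3]]
`a.append([7, 7])` → a = [[4, 6, 619], [6, 4], [1, 3], [7, 7]]
`print(b[0])` → prints [4, 6, 619]
`print(len(b))` → prints 3
`print(c[0])` → prints [6, 4]

Answer:
[4, 6, 619]
3
[6, 4]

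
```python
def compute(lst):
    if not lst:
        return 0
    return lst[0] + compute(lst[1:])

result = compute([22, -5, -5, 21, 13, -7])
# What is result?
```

22 + (-5) + (-5) + 21 + 13 + (-7) + 0 = 39

Answer: 39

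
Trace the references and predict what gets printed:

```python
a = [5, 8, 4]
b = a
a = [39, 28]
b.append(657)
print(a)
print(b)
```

Key concept: rebinding vs mutation: a is rebound to a new list, b still points at the original.
Step by step:
`a = [5, 8, 4]` → a = [5, 8, 4]
`b = a` → b = [5, 8, 4] (same object as a)
`a = [39, 28]` → a = [39, 28]
`b.append(657)` → b = [5, 8, 4, 657]
`print(a)` → prints [39, 28]
`print(b)` → prints [5, 8, 4, 657]

Answer:
[39, 28]
[5, 8, 4, 657]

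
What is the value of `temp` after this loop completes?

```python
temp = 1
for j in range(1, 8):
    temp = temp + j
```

Start at 1, add 1 through 7
`temp` takes the values: 1 → 2 → 4 → 7 → 11 → 16 → 22 → 29

Answer: 29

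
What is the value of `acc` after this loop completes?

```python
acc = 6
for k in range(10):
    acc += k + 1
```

Start at 6, add 1 to 10 = 61
`acc` takes the values: 6 → 7 → 9 → 12 → 16 → 21 → 27 → 34 → 42 → 51 → 61

Answer: 61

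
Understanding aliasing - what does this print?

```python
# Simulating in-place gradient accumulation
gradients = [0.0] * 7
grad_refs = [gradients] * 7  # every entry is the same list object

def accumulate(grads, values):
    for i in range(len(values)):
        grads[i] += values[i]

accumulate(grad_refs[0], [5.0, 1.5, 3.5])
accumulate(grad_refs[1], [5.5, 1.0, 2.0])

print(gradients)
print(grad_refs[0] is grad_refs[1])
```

Key concept: gradient accumulation aliasing.
Step by step:
`gradients = [0.0] * 7` → gradients = [0.0, 0.0, 0.0, 0.0, 0.0, 0.0, 0.0]
`grad_refs = [gradients] * 7` → grad_refs = [[0.0, 0.0, 0.0, 0.0, 0.0, 0.0, 0.0], [0.0, 0.0, 0.0, 0.0, 0.0, 0.0, 0.0], [0.0, 0.0, 0.0, 0.0, 0.0, 0.0, 0.0], [0.0, 0.0, 0.0, 0.0, 0.0, 0.0, 0.0], [0.0, 0.0, 0.0, 0.0, 0.0, 0.0, 0.0], [0.0, 0.0, 0.0, 0.0, 0.0, 0.0, 0.0], [0.0, 0.0, 0.0, 0.0, 0.0, 0.0, 0.0]]
`accumulate(grad_refs[0], [5.0, 1.5, 3.5])` → gradients = [5.0, 1.5, 3.5, 0.0, 0.0, 0.0, 0.0]; grad_refs = [[5.0, 1.5, 3.5, 0.0, 0.0, 0.0, 0.0], [5.0, 1.5, 3.5, 0.0, 0.0, 0.0, 0.0], [5.0, 1.5, 3.5, 0.0, 0.0, 0.0, 0.0], [5.0, 1.5, 3.5, 0.0, 0.0, 0.0, 0.0], [5.0, 1.5, 3.5, 0.0, 0.0, 0.0, 0.0], [5.0, 1.5, 3.5, 0.0, 0.0, 0.0, 0.0], [5.0, 1.5, 3.5, 0.0, 0.0, 0.0, 0.0]]
`accumulate(grad_refs[1], [5.5, 1.0, 2.0])` → gradients = [10.5, 2.5, 5.5, 0.0, 0.0, 0.0, 0.0]; grad_refs = [[10.5, 2.5, 5.5, 0.0, 0.0, 0.0, 0.0], [10.5, 2.5, 5.5, 0.0, 0.0, 0.0, 0.0], [10.5, 2.5, 5.5, 0.0, 0.0, 0.0, 0.0], [10.5, 2.5, 5.5, 0.0, 0.0, 0.0, 0.0], [10.5, 2.5, 5.5, 0.0, 0.0, 0.0, 0.0], [10.5, 2.5, 5.5, 0.0, 0.0, 0.0, 0.0], [10.5, 2.5, 5.5, 0.0, 0.0, 0.0, 0.0]]
`print(gradients)` → prints [10.5, 2.5, 5.5, 0.0, 0.0, 0.0, 0.0]
`print(grad_refs[0] is grad_refs[1])` → prints True

Answer:
[10.5, 2.5, 5.5, 0.0, 0.0, 0.0, 0.0]
True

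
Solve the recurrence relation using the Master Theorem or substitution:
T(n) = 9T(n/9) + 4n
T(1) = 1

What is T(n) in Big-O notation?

By Master Theorem: a=9, b=9, f(n)=4n. Since log_9(9) = 1 and f(n) = Θ(n^1), Case 2 applies. T(n) = O(n log n).

Answer: O(n log n)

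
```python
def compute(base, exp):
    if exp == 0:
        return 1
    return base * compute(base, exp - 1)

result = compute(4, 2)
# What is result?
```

compute(4, 2) = 4 * 4 = 16

Answer: 16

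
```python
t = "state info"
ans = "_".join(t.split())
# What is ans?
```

Trace:
`t = "state info"` → t = 'state info'
`ans = "_".join(t.split())` → ans = 'state_info'
So ans = 'state_info'

Answer: 'state_info'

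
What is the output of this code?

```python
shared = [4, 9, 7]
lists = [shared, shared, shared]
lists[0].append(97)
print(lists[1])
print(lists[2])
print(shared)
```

Key concept: list of same reference.
Step by step:
`shared = [4, 9, 7]` → shared = [4, 9, 7]
`lists = [shared, shared, shared]` → lists = [[4, 9, 7], [4, 9, 7], [4, 9, 7]]
`lists[0].append(97)` → shared = [4, 9, 7, 97]; lists = [[4, 9, 7, 97], [4, 9, 7, 97], [4, 9, 7, 97]]
`print(lists[1])` → prints [4, 9, 7, 97]
`print(lists[2])` → prints [4, 9, 7, 97]
`print(shared)` → prints [4, 9, 7, 97]

Answer:
[4, 9, 7, 97]
[4, 9, 7, 97]
[4, 9, 7, 97]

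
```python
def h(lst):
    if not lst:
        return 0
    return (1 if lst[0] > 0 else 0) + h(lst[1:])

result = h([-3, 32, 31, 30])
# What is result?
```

Count of positive elements in [-3, 32, 31, 30] = 3

Answer: 3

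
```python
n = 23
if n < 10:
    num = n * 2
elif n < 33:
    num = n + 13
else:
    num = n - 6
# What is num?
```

Trace:
`n = 23` → n = 23
`if n < 10: ...` → n < 10 is False, n < 33 is True → num = 36
So num = 36

Answer: 36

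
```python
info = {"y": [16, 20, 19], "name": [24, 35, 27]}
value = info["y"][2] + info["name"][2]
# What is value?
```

Trace:
`info = {"y": [16, 20, 19], "name": [24, 35, 27]}` → info = {'y': [16, 20, 19], 'name': [24, 35, 27]}
`value = info["y"][2] + info["name"][2]` → value = 46
So value = 46

Answer: 46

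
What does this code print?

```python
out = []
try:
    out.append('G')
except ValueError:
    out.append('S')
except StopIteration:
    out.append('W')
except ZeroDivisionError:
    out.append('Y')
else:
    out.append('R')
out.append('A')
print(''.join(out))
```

Execution trace: 'G' (try body, no exception) → 'R' (else) → 'A' (after the try/except). Output: GRA

Answer: GRA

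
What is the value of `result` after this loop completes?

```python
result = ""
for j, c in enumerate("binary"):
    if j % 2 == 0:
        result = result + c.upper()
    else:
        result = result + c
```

Uppercase even positions in 'binary'
`result` takes the values: "" → "B" → "Bi" → "BiN" → "BiNa" → "BiNaR" → "BiNaRy"

Answer: "BiNaRy"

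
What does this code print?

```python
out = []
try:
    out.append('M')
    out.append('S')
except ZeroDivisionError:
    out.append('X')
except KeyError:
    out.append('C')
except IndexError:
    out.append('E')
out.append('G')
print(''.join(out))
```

Execution trace: 'M' (try body) → 'S' (try body, no exception) → 'G' (after the try/except). Output: MSG

Answer: MSG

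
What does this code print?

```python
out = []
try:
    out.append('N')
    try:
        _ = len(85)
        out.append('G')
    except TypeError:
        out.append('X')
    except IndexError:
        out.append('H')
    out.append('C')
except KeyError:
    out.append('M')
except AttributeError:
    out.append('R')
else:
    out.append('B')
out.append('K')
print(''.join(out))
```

Execution trace: 'N' (try body) → 'X' (inner except TypeError) → 'C' (try body, no exception) → 'B' (else) → 'K' (after the try/except). Output: NXCBK

Answer: NXCBK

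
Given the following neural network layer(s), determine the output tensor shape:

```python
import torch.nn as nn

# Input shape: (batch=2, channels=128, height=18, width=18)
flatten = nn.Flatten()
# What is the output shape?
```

Input: (2, 128, 18, 18) -> Output: (2, 41472)

Answer: (2, 41472)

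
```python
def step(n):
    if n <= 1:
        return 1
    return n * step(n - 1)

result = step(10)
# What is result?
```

step(10) = 10 * 9 * 8 * 7 * 6 * 5 * 4 * 3 * 2 * 1 = 3628800

Answer: 3628800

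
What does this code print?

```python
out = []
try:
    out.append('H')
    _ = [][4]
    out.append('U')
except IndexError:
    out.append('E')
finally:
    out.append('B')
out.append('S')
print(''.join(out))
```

Execution trace: 'H' (try body) → 'E' (except IndexError) → 'B' (finally) → 'S' (after the try/except). Output: HEBS

Answer: HEBS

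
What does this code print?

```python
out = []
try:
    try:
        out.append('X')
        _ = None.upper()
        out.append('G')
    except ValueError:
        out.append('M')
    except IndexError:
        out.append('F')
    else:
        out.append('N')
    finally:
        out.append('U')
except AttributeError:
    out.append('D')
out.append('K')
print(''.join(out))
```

Execution trace: 'X' (try body) → 'U' (finally) → 'D' (outer except AttributeError) → 'K' (after the try/except). Output: XUDK

Answer: XUDK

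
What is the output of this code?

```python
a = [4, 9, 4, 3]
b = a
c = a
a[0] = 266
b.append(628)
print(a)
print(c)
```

Key concept: multiple aliases.
Step by step:
`a = [4, 9, 4, 3]` → a = [4, 9, 4, 3]
`b = a` → b = [4, 9, 4, 3] (same object as a)
`c = a` → c = [4, 9, 4, 3] (same object as a, b)
`a[0] = 266` → a = [266, 9, 4, 3] (same object as b, c); b = [266, 9, 4, 3] (same object as a, c); c = [266, 9, 4, 3] (same object as a, b)
`b.append(628)` → a = [266, 9, 4, 3, 628] (same object as b, c); b = [266, 9, 4, 3, 628] (same object as a, c); c = [266, 9, 4, 3, 628] (same object as a, b)
`print(a)` → prints [266, 9, 4, 3, 628]
`print(c)` → prints [266, 9, 4, 3, 628]

Answer:
[266, 9, 4, 3, 628]
[266, 9, 4, 3, 628]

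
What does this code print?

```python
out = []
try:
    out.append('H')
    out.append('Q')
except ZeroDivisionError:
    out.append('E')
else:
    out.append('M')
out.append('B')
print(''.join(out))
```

Execution trace: 'H' (try body) → 'Q' (try body, no exception) → 'M' (else) → 'B' (after the try/except). Output: HQMB

Answer: HQMB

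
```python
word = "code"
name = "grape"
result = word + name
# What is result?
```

Trace:
`word = "code"` → word = 'code'
`name = "grape"` → name = 'grape'
`result = word + name` → result = 'codegrape'
So result = 'codegrape'

Answer: 'codegrape'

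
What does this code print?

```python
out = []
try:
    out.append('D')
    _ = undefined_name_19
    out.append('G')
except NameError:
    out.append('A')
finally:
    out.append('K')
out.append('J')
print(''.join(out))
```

Execution trace: 'D' (try body) → 'A' (except NameError) → 'K' (finally) → 'J' (after the try/except). Output: DAKJ

Answer: DAKJ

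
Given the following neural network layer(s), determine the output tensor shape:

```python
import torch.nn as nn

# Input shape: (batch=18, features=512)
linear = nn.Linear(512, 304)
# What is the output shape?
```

Input: (18, 512) -> Output: (18, 304)

Answer: (18, 304)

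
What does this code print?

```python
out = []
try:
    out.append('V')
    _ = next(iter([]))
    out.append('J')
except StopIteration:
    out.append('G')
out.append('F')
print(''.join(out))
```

Execution trace: 'V' (try body) → 'G' (except StopIteration) → 'F' (after the try/except). Output: VGF

Answer: VGF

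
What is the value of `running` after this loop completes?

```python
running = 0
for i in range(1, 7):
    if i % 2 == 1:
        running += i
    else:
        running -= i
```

Add odd, subtract even
`running` takes the values: 0 → 1 → -1 → 2 → -2 → 3 → -3

Answer: -3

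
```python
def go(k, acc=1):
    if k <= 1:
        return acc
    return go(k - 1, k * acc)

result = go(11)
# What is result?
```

Accumulator trace (n, acc): (11, 1) -> (10, 11) -> (9, 110) -> (8, 990) -> (7, 7920) -> (6, 55440) -> (5, 332640) -> (4, 1663200) -> (3, 6652800) -> (2, 19958400) -> (1, 39916800) -> return 39916800

Answer: 39916800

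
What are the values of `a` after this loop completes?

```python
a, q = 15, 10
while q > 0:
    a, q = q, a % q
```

GCD of 15 and 10
`a` takes the values: 15 → 10 → 5

Answer: 5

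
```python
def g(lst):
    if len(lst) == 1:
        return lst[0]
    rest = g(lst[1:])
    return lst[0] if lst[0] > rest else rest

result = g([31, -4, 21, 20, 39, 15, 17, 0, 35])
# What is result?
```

Recursive max over [31, -4, 21, 20, 39, 15, 17, 0, 35] = 39

Answer: 39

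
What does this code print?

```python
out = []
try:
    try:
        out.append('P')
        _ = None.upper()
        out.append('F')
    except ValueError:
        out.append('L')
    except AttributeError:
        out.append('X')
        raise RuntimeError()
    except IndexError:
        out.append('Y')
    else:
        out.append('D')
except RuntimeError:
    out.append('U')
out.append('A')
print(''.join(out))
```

Execution trace: 'P' (try body) → 'X' (except AttributeError) → 'U' (outer except RuntimeError) → 'A' (after the try/except). Output: PXUA

Answer: PXUA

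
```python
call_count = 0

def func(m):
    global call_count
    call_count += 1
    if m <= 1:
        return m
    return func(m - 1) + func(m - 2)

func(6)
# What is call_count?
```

Calls(m) = 1 + Calls(m-1) + Calls(m-2); Calls(0)=Calls(1)=1. For m=6 this gives 25.

Answer: 25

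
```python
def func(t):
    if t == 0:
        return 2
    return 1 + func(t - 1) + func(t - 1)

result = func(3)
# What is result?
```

func(t) = 1 + 2·func(t-1), func(0)=2. Closed form: (2+1)·2^3 - 1 = 23.

Answer: 23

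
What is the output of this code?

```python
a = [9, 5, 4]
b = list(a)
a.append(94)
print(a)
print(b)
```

Key concept: list() constructor creates copy.
Step by step:
`a = [9, 5, 4]` → a = [9, 5, 4]
`b = list(a)` → b = [9, 5, 4]
`a.append(94)` → a = [9, 5, 4, 94]
`print(a)` → prints [9, 5, 4, 94]
`print(b)` → prints [9, 5, 4]

Answer:
[9, 5, 4, 94]
[9, 5, 4]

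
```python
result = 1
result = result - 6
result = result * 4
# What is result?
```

Trace:
`result = 1` → result = 1
`result = result - 6` → result = -5
`result = result * 4` → result = -20
So result = -20

Answer: -20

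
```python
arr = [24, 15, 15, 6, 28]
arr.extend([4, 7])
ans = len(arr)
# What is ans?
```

Trace:
`arr = [24, 15, 15, 6, 28]` → arr = [24, 15, 15, 6, 28]
`arr.extend([4, 7])` → arr = [24, 15, 15, 6, 28, 4, 7]
`ans = len(arr)` → ans = 7
So ans = 7

Answer: 7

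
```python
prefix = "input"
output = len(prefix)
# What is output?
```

Trace:
`prefix = "input"` → prefix = 'input'
`output = len(prefix)` → output = 5
So output = 5

Answer: 5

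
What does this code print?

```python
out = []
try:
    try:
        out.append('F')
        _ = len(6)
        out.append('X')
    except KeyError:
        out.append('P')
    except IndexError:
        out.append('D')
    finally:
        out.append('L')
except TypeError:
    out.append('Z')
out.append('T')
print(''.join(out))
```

Execution trace: 'F' (try body) → 'L' (finally) → 'Z' (outer except TypeError) → 'T' (after the try/except). Output: FLZT

Answer: FLZT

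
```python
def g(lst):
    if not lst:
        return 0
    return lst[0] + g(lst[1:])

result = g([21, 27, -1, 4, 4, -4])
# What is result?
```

21 + 27 + (-1) + 4 + 4 + (-4) + 0 = 51

Answer: 51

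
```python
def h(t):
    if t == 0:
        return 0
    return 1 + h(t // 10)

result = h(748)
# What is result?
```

Count of digits of 748: 3

Answer: 3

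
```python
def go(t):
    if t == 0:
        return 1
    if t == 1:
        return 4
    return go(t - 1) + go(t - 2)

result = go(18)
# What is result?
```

Build up from base cases: go(0)=1, go(1)=4, go(2)=5, go(3)=9, go(4)=14, go(5)=23, go(6)=37, ..., go(18)=11933

Answer: 11933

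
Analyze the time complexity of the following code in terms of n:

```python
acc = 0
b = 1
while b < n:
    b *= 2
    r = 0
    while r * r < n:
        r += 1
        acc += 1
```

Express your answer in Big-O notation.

Each loop level contributes: log n × √n. Multiplying the contributions gives O(√n log n).

Answer: O(√n log n)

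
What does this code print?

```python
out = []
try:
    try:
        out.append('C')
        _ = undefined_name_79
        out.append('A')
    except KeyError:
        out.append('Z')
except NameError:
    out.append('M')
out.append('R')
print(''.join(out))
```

Execution trace: 'C' (try body) → 'M' (outer except NameError) → 'R' (after the try/except). Output: CMR

Answer: CMR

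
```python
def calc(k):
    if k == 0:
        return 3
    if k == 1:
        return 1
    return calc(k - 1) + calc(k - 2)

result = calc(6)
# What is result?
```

Build up from base cases: calc(0)=3, calc(1)=1, calc(2)=4, calc(3)=5, calc(4)=9, calc(5)=14, calc(6)=23

Answer: 23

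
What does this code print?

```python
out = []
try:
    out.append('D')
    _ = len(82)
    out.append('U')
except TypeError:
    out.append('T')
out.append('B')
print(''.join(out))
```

Execution trace: 'D' (try body) → 'T' (except TypeError) → 'B' (after the try/except). Output: DTB

Answer: DTB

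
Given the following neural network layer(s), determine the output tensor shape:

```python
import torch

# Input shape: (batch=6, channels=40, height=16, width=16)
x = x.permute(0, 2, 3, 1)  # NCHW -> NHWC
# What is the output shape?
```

Input: (6, 40, 16, 16) -> Output: (6, 16, 16, 40)

Answer: (6, 16, 16, 40)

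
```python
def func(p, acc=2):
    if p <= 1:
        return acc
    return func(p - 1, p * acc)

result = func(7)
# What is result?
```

Accumulator trace (n, acc): (7, 2) -> (6, 14) -> (5, 84) -> (4, 420) -> (3, 1680) -> (2, 5040) -> (1, 10080) -> return 10080

Answer: 10080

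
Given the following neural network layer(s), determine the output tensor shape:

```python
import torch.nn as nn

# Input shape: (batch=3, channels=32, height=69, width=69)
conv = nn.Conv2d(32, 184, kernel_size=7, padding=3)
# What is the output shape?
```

Input: (3, 32, 69, 69) -> Output: (3, 184, 69, 69)

Answer: (3, 184, 69, 69)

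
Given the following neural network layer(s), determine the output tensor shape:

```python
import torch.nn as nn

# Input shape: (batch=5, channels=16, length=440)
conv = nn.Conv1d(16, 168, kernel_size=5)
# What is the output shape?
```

Input: (5, 16, 440) -> Output: (5, 168, 436)

Answer: (5, 168, 436)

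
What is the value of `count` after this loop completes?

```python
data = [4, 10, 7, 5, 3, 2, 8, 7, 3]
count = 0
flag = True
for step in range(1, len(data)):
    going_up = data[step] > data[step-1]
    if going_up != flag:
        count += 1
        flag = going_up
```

Count direction changes in [4, 10, 7, 5, 3, 2, 8, 7, 3]
`count` takes the values: 0 → 1 → 2 → 3

Answer: 3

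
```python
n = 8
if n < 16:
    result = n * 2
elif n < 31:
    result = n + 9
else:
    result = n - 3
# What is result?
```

Trace:
`n = 8` → n = 8
`if n < 16: ...` → n < 16 is True → result = 16
So result = 16

Answer: 16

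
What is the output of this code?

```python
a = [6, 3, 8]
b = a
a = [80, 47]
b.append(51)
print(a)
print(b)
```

Key concept: rebinding vs mutation: a is rebound to a new list, b still points at the original.
Step by step:
`a = [6, 3, 8]` → a = [6, 3, 8]
`b = a` → b = [6, 3, 8] (same object as a)
`a = [80, 47]` → a = [80, 47]
`b.append(51)` → b = [6, 3, 8, 51]
`print(a)` → prints [80, 47]
`print(b)` → prints [6, 3, 8, 51]

Answer:
[80, 47]
[6, 3, 8, 51]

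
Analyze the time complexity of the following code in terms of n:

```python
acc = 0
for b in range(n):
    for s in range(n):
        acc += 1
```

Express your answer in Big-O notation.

Each loop level contributes: n × n. Multiplying the contributions gives O(n^2).

Answer: O(n^2)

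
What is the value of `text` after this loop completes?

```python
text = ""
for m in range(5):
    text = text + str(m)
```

Concatenate digits 0 to 4
`text` takes the values: "" → "0" → "01" → "012" → "0123" → "01234"

Answer: "01234"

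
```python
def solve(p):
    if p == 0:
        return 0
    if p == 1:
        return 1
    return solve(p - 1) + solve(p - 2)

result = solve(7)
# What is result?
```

Build up from base cases: solve(0)=0, solve(1)=1, solve(2)=1, solve(3)=2, solve(4)=3, solve(5)=5, solve(6)=8, ..., solve(7)=13

Answer: 13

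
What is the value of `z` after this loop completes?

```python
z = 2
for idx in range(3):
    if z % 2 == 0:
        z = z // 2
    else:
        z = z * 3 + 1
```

Collatz-style transformation from 2
`z` takes the values: 2 → 1 → 4 → 2

Answer: 2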